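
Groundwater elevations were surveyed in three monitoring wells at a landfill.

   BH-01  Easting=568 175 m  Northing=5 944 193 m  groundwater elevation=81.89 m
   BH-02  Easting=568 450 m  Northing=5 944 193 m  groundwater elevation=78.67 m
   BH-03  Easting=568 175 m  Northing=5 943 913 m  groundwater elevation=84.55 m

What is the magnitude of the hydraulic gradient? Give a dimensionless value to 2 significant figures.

0.015

∂h/∂x = (78.67 − 81.89) / (568450 − 568175) = -0.01171
∂h/∂y = (84.55 − 81.89) / (5943913 − 5944193) = -0.009500
|∇h| = √(-0.01171² + -0.009500²) = 0.01508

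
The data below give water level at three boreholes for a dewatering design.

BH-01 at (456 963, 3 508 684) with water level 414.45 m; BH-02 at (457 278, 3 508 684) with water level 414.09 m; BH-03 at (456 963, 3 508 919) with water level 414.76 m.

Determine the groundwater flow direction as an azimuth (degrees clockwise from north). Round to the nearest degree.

139°

∂h/∂x = (414.09 − 414.45) / (457278 − 456963) = -0.001143
∂h/∂y = (414.76 − 414.45) / (3508919 − 3508684) = +0.001319
Flow direction (−∇h) has components (+0.001143 E, -0.001319 N).
Azimuth = atan2(E, N) = atan2(+0.001143, -0.001319) = 139.1° ≈ 139°.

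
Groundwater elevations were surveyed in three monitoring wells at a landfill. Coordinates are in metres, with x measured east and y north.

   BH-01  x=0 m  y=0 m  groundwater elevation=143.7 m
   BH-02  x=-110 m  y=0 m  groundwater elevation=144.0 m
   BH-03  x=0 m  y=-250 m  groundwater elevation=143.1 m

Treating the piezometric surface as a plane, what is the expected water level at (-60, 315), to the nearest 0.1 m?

∂h/∂x = (144.0 − 143.7) / (-110 − 0) = -0.002727
∂h/∂y = (143.1 − 143.7) / (-250 − 0) = +0.002400
h(-60, 315) = 143.7 + (-0.002727)·(-60) + (+0.002400)·(315) = 143.7 +0.164 +0.756 = 144.620 m.

144.6 m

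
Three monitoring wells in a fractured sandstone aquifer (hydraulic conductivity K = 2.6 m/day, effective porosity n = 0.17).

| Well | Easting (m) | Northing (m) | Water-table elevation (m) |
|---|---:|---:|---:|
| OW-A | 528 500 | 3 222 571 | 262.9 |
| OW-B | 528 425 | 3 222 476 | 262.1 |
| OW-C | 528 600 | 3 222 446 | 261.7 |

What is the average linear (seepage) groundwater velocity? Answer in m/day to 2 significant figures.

0.14 m/day

With h = a·x + b·y + c and OW-A as origin, the differences give:
  (-75)·a + (-95)·b = -0.8
  100·a + (-125)·b = -1.2
Eliminate b (×(-125) and ×(-95), subtract): 18875·a = -14.00 → a = ∂h/∂x = -0.0007417
Back-substitute: b = ∂h/∂y = +0.009007.
|∇h| = √(-0.0007417² + 0.009007²) = 0.009037
Seepage velocity v = K·i/n = 2.6 × 0.009037 / 0.17 = 0.1382 m/day.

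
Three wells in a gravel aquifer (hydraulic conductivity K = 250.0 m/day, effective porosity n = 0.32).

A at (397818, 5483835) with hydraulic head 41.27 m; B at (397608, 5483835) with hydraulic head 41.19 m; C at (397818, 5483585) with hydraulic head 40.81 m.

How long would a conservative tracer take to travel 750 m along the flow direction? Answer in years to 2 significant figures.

∂h/∂x = (41.19 − 41.27) / (397608 − 397818) = +0.0003810
∂h/∂y = (40.81 − 41.27) / (5483585 − 5483835) = +0.001840
|∇h| = √(0.0003810² + 0.001840²) = 0.001879
Seepage velocity v = K·i/n = 250.0 × 0.001879 / 0.32 = 1.468 m/day.
t = 750 / 1.468 = 510.9 days = 1.4 years.

1.4 years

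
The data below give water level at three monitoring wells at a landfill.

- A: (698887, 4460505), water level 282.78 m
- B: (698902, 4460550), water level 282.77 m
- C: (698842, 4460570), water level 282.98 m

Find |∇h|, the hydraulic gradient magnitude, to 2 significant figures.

Taking A as reference: B−A = (15, 45, -0.01); C−A = (-45, 65, +0.20).
Determinant of the coordinate differences = 15·65 − (-45)·45 = 3000.
∂h/∂x = [(-0.01)·65 − (+0.20)·45] / 3000 = -0.003217
∂h/∂y = [15·(+0.20) − (-45)·(-0.01)] / 3000 = +0.0008500
|∇h| = √(-0.003217² + 0.0008500²) = 0.003327

0.0033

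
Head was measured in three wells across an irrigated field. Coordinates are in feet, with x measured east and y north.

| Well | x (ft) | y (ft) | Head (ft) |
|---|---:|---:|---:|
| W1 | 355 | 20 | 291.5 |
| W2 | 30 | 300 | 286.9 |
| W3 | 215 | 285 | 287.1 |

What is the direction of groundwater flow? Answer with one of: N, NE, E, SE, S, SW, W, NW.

N

With h = a·x + b·y + c and W1 as origin, the differences give:
  (-325)·a + 280·b = -4.6
  (-140)·a + 265·b = -4.4
Eliminate b (×265 and ×280, subtract): -46925·a = 13.00 → a = ∂h/∂x = -0.0002770
Back-substitute: b = ∂h/∂y = -0.01675.
Flow = −∇h = (+0.0002770 east, +0.01675 north), which points north.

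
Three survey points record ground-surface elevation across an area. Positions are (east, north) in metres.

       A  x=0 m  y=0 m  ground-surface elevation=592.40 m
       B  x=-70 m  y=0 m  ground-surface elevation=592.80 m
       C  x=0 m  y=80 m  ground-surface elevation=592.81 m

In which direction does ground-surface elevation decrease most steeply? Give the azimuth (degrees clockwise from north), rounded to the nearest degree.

132°

∂z/∂x = (592.80 − 592.40) / (-70 − 0) = -0.005714
∂z/∂y = (592.81 − 592.40) / (80 − 0) = +0.005125
Steepest decrease is along −∇f: components (+0.005714 E, -0.005125 N).
Azimuth = atan2(+0.005714, -0.005125) = 131.9° ≈ 132°.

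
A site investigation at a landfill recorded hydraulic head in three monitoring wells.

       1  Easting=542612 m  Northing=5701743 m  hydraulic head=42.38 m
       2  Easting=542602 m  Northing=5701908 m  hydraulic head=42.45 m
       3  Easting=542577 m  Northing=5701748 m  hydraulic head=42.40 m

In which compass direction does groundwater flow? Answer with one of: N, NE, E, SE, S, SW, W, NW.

Taking 1 as reference: 2−1 = (-10, 165, +0.07); 3−1 = (-35, 5, +0.02).
Determinant of the coordinate differences = (-10)·5 − (-35)·165 = 5725.
∂h/∂x = [(+0.07)·5 − (+0.02)·165] / 5725 = -0.0005153
∂h/∂y = [(-10)·(+0.02) − (-35)·(+0.07)] / 5725 = +0.0003930
Flow = −∇h = (+0.0005153 east, -0.0003930 north), which points southeast.

SE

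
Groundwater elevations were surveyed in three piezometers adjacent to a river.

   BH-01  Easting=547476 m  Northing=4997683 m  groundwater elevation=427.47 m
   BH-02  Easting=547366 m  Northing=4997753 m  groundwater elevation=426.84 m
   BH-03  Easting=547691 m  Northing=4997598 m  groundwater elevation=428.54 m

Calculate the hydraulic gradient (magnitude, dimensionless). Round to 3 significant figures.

0.00487

Three-point gradient (reference BH-01): Δ to BH-02 = (-110, 70, -0.63), Δ to BH-03 = (215, -85, +1.07).
∂h/∂x = +0.003746, ∂h/∂y = -0.003114 (det = -5700).
|∇h| = √(0.003746² + -0.003114²) = 0.004871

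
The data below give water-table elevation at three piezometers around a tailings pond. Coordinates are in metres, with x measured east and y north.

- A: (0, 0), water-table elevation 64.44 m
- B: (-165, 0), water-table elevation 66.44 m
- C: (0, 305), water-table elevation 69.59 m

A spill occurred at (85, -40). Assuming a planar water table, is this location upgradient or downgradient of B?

downgradient

∂h/∂x = (66.44 − 64.44) / (-165 − 0) = -0.01212
∂h/∂y = (69.59 − 64.44) / (305 − 0) = +0.01689
Head at (85, -40) = 64.44 + (-0.01212)·(85) + (+0.01689)·(-40) = 62.73 m.
That is lower than the 66.44 m at B, so the point is downgradient.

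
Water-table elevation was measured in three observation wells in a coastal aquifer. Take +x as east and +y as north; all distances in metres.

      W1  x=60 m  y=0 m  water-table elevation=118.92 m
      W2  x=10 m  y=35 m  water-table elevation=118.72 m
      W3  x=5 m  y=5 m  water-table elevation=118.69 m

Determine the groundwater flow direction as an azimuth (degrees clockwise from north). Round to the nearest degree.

Taking W1 as reference: W2−W1 = (-50, 35, -0.20); W3−W1 = (-55, 5, -0.23).
Determinant of the coordinate differences = (-50)·5 − (-55)·35 = 1675.
∂h/∂x = [(-0.20)·5 − (-0.23)·35] / 1675 = +0.004209
∂h/∂y = [(-50)·(-0.23) − (-55)·(-0.20)] / 1675 = +0.0002985
Flow direction (−∇h) has components (-0.004209 E, -0.0002985 N).
Azimuth = atan2(E, N) = atan2(-0.004209, -0.0002985) = 265.9° ≈ 266°.

266°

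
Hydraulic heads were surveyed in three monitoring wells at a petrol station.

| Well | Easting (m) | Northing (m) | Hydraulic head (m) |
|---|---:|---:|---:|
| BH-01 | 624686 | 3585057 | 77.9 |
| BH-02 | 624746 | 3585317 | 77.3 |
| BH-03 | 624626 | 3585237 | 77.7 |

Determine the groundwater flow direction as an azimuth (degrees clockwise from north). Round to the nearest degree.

Three-point gradient (reference BH-01): Δ to BH-02 = (60, 260, -0.6), Δ to BH-03 = (-60, 180, -0.2).
∂h/∂x = -0.002121, ∂h/∂y = -0.001818 (det = 26400).
Flow direction (−∇h) has components (+0.002121 E, +0.001818 N).
Azimuth = atan2(E, N) = atan2(+0.002121, +0.001818) = 49.4° ≈ 049°.

049°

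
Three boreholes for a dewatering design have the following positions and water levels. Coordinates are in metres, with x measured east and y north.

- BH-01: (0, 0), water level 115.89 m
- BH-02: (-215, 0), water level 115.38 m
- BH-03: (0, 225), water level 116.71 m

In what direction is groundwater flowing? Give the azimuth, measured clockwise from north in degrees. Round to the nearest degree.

213°

∂h/∂x = (115.38 − 115.89) / (-215 − 0) = +0.002372
∂h/∂y = (116.71 − 115.89) / (225 − 0) = +0.003644
Flow direction (−∇h) has components (-0.002372 E, -0.003644 N).
Azimuth = atan2(E, N) = atan2(-0.002372, -0.003644) = 213.1° ≈ 213°.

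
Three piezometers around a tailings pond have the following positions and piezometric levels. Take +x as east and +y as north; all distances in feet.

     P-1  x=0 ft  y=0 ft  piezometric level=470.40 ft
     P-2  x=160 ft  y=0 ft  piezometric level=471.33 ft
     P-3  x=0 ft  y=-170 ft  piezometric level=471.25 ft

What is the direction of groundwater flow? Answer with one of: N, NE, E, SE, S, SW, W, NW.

NW

∂h/∂x = (471.33 − 470.40) / (160 − 0) = +0.005813
∂h/∂y = (471.25 − 470.40) / (-170 − 0) = -0.005000
Flow = −∇h = (-0.005813 east, +0.005000 north), which points northwest.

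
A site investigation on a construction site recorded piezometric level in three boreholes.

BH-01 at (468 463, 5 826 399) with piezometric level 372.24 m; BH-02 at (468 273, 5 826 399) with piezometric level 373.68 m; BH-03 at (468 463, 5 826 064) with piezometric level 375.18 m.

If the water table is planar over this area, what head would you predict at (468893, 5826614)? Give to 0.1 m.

367.1 m

∂h/∂x = (373.68 − 372.24) / (468273 − 468463) = -0.007579
∂h/∂y = (375.18 − 372.24) / (5826064 − 5826399) = -0.008776
h(468893, 5826614) = 372.24 + (-0.007579)·(430) + (-0.008776)·(215) = 372.24 -3.259 -1.887 = 367.094 m.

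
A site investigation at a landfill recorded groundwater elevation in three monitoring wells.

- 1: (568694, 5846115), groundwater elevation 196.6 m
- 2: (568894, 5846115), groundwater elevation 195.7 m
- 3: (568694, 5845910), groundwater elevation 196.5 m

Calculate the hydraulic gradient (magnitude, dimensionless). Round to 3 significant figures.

∂h/∂x = (195.7 − 196.6) / (568894 − 568694) = -0.004500
∂h/∂y = (196.5 − 196.6) / (5845910 − 5846115) = +0.0004878
|∇h| = √(-0.004500² + 0.0004878²) = 0.004526

0.00453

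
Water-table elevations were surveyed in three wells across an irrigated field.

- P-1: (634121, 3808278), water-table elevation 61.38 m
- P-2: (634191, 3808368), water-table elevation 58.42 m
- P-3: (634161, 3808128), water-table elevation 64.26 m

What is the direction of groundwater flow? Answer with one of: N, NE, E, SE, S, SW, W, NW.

NE

Three-point gradient (reference P-1): Δ to P-2 = (70, 90, -2.96), Δ to P-3 = (40, -150, +2.88).
∂h/∂x = -0.01311, ∂h/∂y = -0.02270 (det = -14100).
Flow = −∇h = (+0.01311 east, +0.02270 north), which points northeast.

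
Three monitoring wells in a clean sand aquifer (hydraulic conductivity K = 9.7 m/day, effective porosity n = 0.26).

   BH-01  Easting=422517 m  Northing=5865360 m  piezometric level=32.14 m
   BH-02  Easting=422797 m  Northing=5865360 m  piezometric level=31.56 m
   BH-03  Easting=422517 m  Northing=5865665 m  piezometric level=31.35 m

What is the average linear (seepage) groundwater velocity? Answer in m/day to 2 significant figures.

∂h/∂x = (31.56 − 32.14) / (422797 − 422517) = -0.002071
∂h/∂y = (31.35 − 32.14) / (5865665 − 5865360) = -0.002590
|∇h| = √(-0.002071² + -0.002590²) = 0.003316
Seepage velocity v = K·i/n = 9.7 × 0.003316 / 0.26 = 0.1237 m/day.

0.12 m/day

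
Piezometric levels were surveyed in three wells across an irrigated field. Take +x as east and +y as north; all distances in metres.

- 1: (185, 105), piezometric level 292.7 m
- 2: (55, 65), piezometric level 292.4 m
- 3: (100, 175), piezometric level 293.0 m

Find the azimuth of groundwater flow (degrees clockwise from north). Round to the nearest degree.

With h = a·x + b·y + c and 1 as origin, the differences give:
  (-130)·a + (-40)·b = -0.3
  (-85)·a + 70·b = +0.3
Eliminate b (×70 and ×(-40), subtract): -12500·a = -9.00 → a = ∂h/∂x = +0.0007200
Back-substitute: b = ∂h/∂y = +0.005160.
Flow direction (−∇h) has components (-0.0007200 E, -0.005160 N).
Azimuth = atan2(E, N) = atan2(-0.0007200, -0.005160) = 187.9° ≈ 188°.

188°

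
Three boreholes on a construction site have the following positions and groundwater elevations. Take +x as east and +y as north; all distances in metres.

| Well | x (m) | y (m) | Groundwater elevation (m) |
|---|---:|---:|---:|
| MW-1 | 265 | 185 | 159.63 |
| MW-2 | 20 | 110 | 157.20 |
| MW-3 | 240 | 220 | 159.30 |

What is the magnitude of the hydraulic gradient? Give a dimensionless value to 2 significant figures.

Taking MW-1 as reference: MW-2−MW-1 = (-245, -75, -2.43); MW-3−MW-1 = (-25, 35, -0.33).
Solve a·Δx + b·Δy = Δh: det = (-245)·35 − (-25)·(-75) = -10450.
∂h/∂x = [(-2.43)·35 − (-0.33)·(-75)] / -10450 = +0.01051
∂h/∂y = [(-245)·(-0.33) − (-25)·(-2.43)] / -10450 = -0.001923
|∇h| = √(0.01051² + -0.001923²) = 0.01068

0.011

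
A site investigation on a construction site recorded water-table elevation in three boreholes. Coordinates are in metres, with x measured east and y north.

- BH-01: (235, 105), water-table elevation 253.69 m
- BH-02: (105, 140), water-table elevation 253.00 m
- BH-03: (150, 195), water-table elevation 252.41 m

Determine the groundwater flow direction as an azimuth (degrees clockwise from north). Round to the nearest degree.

Differences from BH-01: to BH-02 (Δx, Δy, Δh) = (-130, 35, -0.69); to BH-03 = (-85, 90, -1.28).
Solve a·Δx + b·Δy = Δh: det = (-130)·90 − (-85)·35 = -8725.
∂h/∂x = [(-0.69)·90 − (-1.28)·35] / -8725 = +0.001983
∂h/∂y = [(-130)·(-1.28) − (-85)·(-0.69)] / -8725 = -0.01235
Flow direction (−∇h) has components (-0.001983 E, +0.01235 N).
Azimuth = atan2(E, N) = atan2(-0.001983, +0.01235) = 350.9° ≈ 351°.

351°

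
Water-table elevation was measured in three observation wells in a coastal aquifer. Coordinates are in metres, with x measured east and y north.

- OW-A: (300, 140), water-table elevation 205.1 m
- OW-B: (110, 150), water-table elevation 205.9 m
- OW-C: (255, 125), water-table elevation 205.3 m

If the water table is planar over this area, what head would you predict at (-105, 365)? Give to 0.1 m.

206.7 m

Taking OW-A as reference: OW-B−OW-A = (-190, 10, +0.8); OW-C−OW-A = (-45, -15, +0.2).
Determinant of the coordinate differences = (-190)·(-15) − (-45)·10 = 3300.
∂h/∂x = [(+0.8)·(-15) − (+0.2)·10] / 3300 = -0.004242
∂h/∂y = [(-190)·(+0.2) − (-45)·(+0.8)] / 3300 = -0.0006061
h(-105, 365) = 205.1 + (-0.004242)·(-405) + (-0.0006061)·(225) = 205.1 +1.718 -0.136 = 206.682 m.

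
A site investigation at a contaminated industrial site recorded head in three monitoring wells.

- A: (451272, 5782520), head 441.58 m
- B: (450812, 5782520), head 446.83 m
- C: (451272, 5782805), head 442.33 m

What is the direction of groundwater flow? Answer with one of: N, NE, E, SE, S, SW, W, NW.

E

∂h/∂x = (446.83 − 441.58) / (450812 − 451272) = -0.01141
∂h/∂y = (442.33 − 441.58) / (5782805 − 5782520) = +0.002632
Flow = −∇h = (+0.01141 east, -0.002632 north), which points east.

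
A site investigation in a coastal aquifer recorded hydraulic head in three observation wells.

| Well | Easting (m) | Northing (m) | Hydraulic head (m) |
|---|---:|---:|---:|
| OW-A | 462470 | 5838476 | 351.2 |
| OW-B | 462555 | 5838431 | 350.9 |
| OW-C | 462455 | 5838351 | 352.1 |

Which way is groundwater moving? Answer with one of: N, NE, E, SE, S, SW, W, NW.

Three-point gradient (reference OW-A): Δ to OW-B = (85, -45, -0.3), Δ to OW-C = (-15, -125, +0.9).
∂h/∂x = -0.006903, ∂h/∂y = -0.006372 (det = -11300).
Flow = −∇h = (+0.006903 east, +0.006372 north), which points northeast.

NE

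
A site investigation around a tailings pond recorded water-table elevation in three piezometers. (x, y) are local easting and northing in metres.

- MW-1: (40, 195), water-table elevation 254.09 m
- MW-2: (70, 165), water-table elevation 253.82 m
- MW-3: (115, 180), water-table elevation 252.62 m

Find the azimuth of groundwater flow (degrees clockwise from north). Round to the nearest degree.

059°

Taking MW-1 as reference: MW-2−MW-1 = (30, -30, -0.27); MW-3−MW-1 = (75, -15, -1.47).
Solve a·Δx + b·Δy = Δh: det = 30·(-15) − 75·(-30) = 1800.
∂h/∂x = [(-0.27)·(-15) − (-1.47)·(-30)] / 1800 = -0.02225
∂h/∂y = [30·(-1.47) − 75·(-0.27)] / 1800 = -0.01325
Flow direction (−∇h) has components (+0.02225 E, +0.01325 N).
Azimuth = atan2(E, N) = atan2(+0.02225, +0.01325) = 59.2° ≈ 059°.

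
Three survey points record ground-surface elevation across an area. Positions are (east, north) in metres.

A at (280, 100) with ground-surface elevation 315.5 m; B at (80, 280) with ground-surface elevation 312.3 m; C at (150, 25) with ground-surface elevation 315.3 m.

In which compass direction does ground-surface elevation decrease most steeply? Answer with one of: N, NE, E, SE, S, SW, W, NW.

Differences from A: to B (Δx, Δy, Δh) = (-200, 180, -3.2); to C = (-130, -75, -0.2).
Determinant of the coordinate differences = (-200)·(-75) − (-130)·180 = 38400.
∂z/∂x = [(-3.2)·(-75) − (-0.2)·180] / 38400 = +0.007187
∂z/∂y = [(-200)·(-0.2) − (-130)·(-3.2)] / 38400 = -0.009792
Steepest decrease is along −∇f = (-0.007187 E, +0.009792 N) → northwest.

NW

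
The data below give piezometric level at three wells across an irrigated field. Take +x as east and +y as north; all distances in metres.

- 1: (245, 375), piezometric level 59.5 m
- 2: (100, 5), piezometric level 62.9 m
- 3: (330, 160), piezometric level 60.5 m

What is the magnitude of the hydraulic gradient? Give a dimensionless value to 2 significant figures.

Differences from 1: to 2 (Δx, Δy, Δh) = (-145, -370, +3.4); to 3 = (85, -215, +1.0).
Solve a·Δx + b·Δy = Δh: det = (-145)·(-215) − 85·(-370) = 62625.
∂h/∂x = [(+3.4)·(-215) − (+1.0)·(-370)] / 62625 = -0.005764
∂h/∂y = [(-145)·(+1.0) − 85·(+3.4)] / 62625 = -0.006930
|∇h| = √(-0.005764² + -0.006930²) = 0.009014

0.0090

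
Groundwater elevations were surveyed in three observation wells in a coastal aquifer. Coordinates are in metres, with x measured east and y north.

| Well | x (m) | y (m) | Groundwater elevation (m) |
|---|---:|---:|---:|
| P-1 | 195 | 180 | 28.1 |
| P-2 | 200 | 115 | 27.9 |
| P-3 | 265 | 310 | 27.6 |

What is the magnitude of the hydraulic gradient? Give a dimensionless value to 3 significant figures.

0.0115

With h = a·x + b·y + c and P-1 as origin, the differences give:
  5·a + (-65)·b = -0.2
  70·a + 130·b = -0.5
Eliminate b (×130 and ×(-65), subtract): 5200·a = -58.50 → a = ∂h/∂x = -0.01125
Back-substitute: b = ∂h/∂y = +0.002212.
|∇h| = √(-0.01125² + 0.002212²) = 0.01147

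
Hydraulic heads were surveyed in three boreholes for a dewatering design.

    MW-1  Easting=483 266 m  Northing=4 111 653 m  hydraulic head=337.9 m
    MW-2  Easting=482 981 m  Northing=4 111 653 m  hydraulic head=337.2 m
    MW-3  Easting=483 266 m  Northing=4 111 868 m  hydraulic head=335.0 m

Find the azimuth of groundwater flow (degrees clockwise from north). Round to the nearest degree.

∂h/∂x = (337.2 − 337.9) / (482981 − 483266) = +0.002456
∂h/∂y = (335.0 − 337.9) / (4111868 − 4111653) = -0.01349
Flow direction (−∇h) has components (-0.002456 E, +0.01349 N).
Azimuth = atan2(E, N) = atan2(-0.002456, +0.01349) = 349.7° ≈ 350°.

350°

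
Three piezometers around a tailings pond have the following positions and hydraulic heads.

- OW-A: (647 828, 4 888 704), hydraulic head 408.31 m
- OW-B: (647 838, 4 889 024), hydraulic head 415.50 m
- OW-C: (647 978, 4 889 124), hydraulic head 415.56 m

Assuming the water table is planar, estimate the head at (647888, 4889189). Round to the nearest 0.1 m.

With h = a·x + b·y + c and OW-A as origin, the differences give:
  10·a + 320·b = +7.19
  150·a + 420·b = +7.25
Eliminate b (×420 and ×320, subtract): -43800·a = 699.800 → a = ∂h/∂x = -0.01598
Back-substitute: b = ∂h/∂y = +0.02297.
h(647888, 4889189) = 408.31 + (-0.01598)·(60) + (+0.02297)·(485) = 408.31 -0.959 +11.139 = 418.491 m.

418.5 m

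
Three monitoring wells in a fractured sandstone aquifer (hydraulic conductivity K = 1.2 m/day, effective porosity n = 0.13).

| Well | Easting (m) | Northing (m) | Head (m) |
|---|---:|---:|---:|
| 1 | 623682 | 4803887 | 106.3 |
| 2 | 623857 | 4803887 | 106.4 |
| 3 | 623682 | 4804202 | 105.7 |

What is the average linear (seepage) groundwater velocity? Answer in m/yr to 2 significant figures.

6.7 m/yr

∂h/∂x = (106.4 − 106.3) / (623857 − 623682) = +0.0005714
∂h/∂y = (105.7 − 106.3) / (4804202 − 4803887) = -0.001905
|∇h| = √(0.0005714² + -0.001905²) = 0.001989
Seepage velocity v = K·i/n = 1.2 × 0.001989 / 0.13 = 0.01836 m/day = 6.706 m/yr.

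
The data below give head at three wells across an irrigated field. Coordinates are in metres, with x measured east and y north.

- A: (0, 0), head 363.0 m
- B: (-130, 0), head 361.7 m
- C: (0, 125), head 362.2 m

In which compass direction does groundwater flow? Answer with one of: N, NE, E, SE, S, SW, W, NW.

∂h/∂x = (361.7 − 363.0) / (-130 − 0) = +0.01000
∂h/∂y = (362.2 − 363.0) / (125 − 0) = -0.006400
Flow = −∇h = (-0.01000 east, +0.006400 north), which points northwest.

NW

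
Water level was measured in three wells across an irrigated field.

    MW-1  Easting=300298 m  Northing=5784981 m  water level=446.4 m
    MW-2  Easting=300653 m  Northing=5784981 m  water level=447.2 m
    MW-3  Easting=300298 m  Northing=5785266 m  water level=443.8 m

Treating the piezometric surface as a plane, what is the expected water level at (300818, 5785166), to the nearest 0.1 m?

445.9 m

∂h/∂x = (447.2 − 446.4) / (300653 − 300298) = +0.002254
∂h/∂y = (443.8 − 446.4) / (5785266 − 5784981) = -0.009123
h(300818, 5785166) = 446.4 + (+0.002254)·(520) + (-0.009123)·(185) = 446.4 +1.172 -1.688 = 445.884 m.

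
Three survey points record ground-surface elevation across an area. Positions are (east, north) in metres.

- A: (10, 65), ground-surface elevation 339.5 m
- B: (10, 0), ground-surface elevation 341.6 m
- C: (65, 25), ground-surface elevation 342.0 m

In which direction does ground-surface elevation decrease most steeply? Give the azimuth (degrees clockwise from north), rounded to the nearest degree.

326°

Differences from A: to B (Δx, Δy, Δh) = (0, -65, +2.1); to C = (55, -40, +2.5).
Solve a·Δx + b·Δy = Δz: det = 0·(-40) − 55·(-65) = 3575.
∂z/∂x = [(+2.1)·(-40) − (+2.5)·(-65)] / 3575 = +0.02196
∂z/∂y = [0·(+2.5) − 55·(+2.1)] / 3575 = -0.03231
Steepest decrease is along −∇f: components (-0.02196 E, +0.03231 N).
Azimuth = atan2(-0.02196, +0.03231) = 325.8° ≈ 326°.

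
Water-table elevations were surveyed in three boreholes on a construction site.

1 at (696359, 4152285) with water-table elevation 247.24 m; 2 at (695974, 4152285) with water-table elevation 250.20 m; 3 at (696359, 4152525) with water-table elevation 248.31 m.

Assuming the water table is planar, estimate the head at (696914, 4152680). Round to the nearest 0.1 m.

∂h/∂x = (250.20 − 247.24) / (695974 − 696359) = -0.007688
∂h/∂y = (248.31 − 247.24) / (4152525 − 4152285) = +0.004458
h(696914, 4152680) = 247.24 + (-0.007688)·(555) + (+0.004458)·(395) = 247.24 -4.267 +1.761 = 244.734 m.

244.7 m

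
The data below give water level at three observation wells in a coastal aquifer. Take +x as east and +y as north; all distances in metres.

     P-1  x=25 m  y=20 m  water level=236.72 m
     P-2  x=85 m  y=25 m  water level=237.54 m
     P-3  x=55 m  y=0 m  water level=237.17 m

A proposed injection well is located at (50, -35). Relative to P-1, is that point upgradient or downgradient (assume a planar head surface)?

upgradient

Three-point gradient (reference P-1): Δ to P-2 = (60, 5, +0.82), Δ to P-3 = (30, -20, +0.45).
∂h/∂x = +0.01381, ∂h/∂y = -0.001778 (det = -1350).
Head at (50, -35) = 236.72 + (+0.01381)·(25) + (-0.001778)·(-55) = 237.16 m.
That is higher than the 236.72 m at P-1, so the point is upgradient.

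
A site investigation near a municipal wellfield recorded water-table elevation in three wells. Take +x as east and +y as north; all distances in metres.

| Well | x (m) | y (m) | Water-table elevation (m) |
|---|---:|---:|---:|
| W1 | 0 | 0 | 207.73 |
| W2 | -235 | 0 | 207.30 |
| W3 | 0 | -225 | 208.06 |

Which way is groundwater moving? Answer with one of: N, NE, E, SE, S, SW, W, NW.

NW

∂h/∂x = (207.30 − 207.73) / (-235 − 0) = +0.001830
∂h/∂y = (208.06 − 207.73) / (-225 − 0) = -0.001467
Flow = −∇h = (-0.001830 east, +0.001467 north), which points northwest.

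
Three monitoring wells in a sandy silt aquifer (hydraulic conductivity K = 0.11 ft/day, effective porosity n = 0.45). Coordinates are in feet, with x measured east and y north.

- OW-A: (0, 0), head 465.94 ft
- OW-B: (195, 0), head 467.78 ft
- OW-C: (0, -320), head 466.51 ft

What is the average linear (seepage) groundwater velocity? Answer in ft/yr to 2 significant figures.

∂h/∂x = (467.78 − 465.94) / (195 − 0) = +0.009436
∂h/∂y = (466.51 − 465.94) / (-320 − 0) = -0.001781
|∇h| = √(0.009436² + -0.001781²) = 0.009603
Seepage velocity v = K·i/n = 0.11 × 0.009603 / 0.45 = 0.002347 ft/day = 0.8572 ft/yr.

0.86 ft/yr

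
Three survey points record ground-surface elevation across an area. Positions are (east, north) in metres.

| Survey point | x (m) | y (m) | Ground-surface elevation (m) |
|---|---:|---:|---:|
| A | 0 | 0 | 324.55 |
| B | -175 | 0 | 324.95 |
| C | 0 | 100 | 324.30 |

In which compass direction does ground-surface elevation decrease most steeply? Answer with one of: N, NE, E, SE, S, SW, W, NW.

NE

∂z/∂x = (324.95 − 324.55) / (-175 − 0) = -0.002286
∂z/∂y = (324.30 − 324.55) / (100 − 0) = -0.002500
Steepest decrease is along −∇f = (+0.002286 E, +0.002500 N) → northeast.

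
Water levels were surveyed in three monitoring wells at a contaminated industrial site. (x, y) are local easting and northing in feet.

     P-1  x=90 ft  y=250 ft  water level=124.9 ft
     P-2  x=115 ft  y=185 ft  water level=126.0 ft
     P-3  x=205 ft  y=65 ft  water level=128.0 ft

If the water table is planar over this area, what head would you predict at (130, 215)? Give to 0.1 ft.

Taking P-1 as reference: P-2−P-1 = (25, -65, +1.1); P-3−P-1 = (115, -185, +3.1).
Solve a·Δx + b·Δy = Δh: det = 25·(-185) − 115·(-65) = 2850.
∂h/∂x = [(+1.1)·(-185) − (+3.1)·(-65)] / 2850 = -0.0007018
∂h/∂y = [25·(+3.1) − 115·(+1.1)] / 2850 = -0.01719
h(130, 215) = 124.9 + (-0.0007018)·(40) + (-0.01719)·(-35) = 124.9 -0.028 +0.602 = 125.474 ft.

125.5 ft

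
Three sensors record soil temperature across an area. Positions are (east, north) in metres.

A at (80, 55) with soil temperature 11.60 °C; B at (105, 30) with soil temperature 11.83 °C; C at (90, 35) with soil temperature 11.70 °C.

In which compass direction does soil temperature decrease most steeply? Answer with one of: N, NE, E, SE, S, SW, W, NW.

Three-point gradient (reference A): Δ to B = (25, -25, +0.23), Δ to C = (10, -20, +0.10).
∂T/∂x = +0.008400, ∂T/∂y = -0.0008000 (det = -250).
Steepest decrease is along −∇f = (-0.008400 E, +0.0008000 N) → west.

W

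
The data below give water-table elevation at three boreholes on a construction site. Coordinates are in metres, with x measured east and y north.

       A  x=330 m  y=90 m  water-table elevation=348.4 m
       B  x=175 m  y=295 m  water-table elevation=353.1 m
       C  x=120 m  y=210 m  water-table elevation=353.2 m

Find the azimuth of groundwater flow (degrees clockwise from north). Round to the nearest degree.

120°

Taking A as reference: B−A = (-155, 205, +4.7); C−A = (-210, 120, +4.8).
Solve a·Δx + b·Δy = Δh: det = (-155)·120 − (-210)·205 = 24450.
∂h/∂x = [(+4.7)·120 − (+4.8)·205] / 24450 = -0.01718
∂h/∂y = [(-155)·(+4.8) − (-210)·(+4.7)] / 24450 = +0.009939
Flow direction (−∇h) has components (+0.01718 E, -0.009939 N).
Azimuth = atan2(E, N) = atan2(+0.01718, -0.009939) = 120.1° ≈ 120°.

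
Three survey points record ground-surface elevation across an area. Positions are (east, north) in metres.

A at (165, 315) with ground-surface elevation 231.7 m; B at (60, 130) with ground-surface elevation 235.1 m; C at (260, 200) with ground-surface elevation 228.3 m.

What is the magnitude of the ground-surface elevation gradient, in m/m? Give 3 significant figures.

0.0344 m/m

Three-point gradient (reference A): Δ to B = (-105, -185, +3.4), Δ to C = (95, -115, -3.4).
∂z/∂x = -0.03440, ∂z/∂y = +0.001147 (det = 29650).
|∇f| = √(-0.03440² + 0.001147²) = 0.03442 m/m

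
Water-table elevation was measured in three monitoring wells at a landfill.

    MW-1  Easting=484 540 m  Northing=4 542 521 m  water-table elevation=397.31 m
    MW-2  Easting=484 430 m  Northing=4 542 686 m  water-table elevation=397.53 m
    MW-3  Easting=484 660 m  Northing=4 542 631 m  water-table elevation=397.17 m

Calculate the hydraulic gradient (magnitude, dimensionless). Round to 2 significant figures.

0.0015

Taking MW-1 as reference: MW-2−MW-1 = (-110, 165, +0.22); MW-3−MW-1 = (120, 110, -0.14).
Solve a·Δx + b·Δy = Δh: det = (-110)·110 − 120·165 = -31900.
∂h/∂x = [(+0.22)·110 − (-0.14)·165] / -31900 = -0.001483
∂h/∂y = [(-110)·(-0.14) − 120·(+0.22)] / -31900 = +0.0003448
|∇h| = √(-0.001483² + 0.0003448²) = 0.001523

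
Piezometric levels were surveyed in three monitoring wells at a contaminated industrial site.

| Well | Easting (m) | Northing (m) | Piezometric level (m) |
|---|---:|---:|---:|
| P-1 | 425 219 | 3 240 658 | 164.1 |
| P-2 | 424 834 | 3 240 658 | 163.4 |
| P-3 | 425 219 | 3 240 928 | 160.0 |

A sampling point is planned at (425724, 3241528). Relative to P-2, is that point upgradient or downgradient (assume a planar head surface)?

∂h/∂x = (163.4 − 164.1) / (424834 − 425219) = +0.001818
∂h/∂y = (160.0 − 164.1) / (3240928 − 3240658) = -0.01519
Head at (425724, 3241528) = 164.1 + (+0.001818)·(505) + (-0.01519)·(870) = 151.81 m.
That is lower than the 163.4 m at P-2, so the point is downgradient.

downgradient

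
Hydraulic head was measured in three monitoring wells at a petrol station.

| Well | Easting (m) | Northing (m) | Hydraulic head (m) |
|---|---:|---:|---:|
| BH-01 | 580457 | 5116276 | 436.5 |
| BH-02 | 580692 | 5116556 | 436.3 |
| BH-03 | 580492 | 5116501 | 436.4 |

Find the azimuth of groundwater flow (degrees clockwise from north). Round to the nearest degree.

With h = a·x + b·y + c and BH-01 as origin, the differences give:
  235·a + 280·b = -0.2
  35·a + 225·b = -0.1
Eliminate b (×225 and ×280, subtract): 43075·a = -17.00 → a = ∂h/∂x = -0.0003947
Back-substitute: b = ∂h/∂y = -0.0003831.
Flow direction (−∇h) has components (+0.0003947 E, +0.0003831 N).
Azimuth = atan2(E, N) = atan2(+0.0003947, +0.0003831) = 45.9° ≈ 046°.

046°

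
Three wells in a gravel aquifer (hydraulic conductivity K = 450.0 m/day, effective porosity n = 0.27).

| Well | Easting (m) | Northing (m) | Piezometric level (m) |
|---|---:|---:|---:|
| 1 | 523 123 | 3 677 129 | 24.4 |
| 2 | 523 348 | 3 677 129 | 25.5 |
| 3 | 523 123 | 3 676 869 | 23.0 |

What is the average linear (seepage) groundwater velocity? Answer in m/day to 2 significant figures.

∂h/∂x = (25.5 − 24.4) / (523348 − 523123) = +0.004889
∂h/∂y = (23.0 − 24.4) / (3676869 − 3677129) = +0.005385
|∇h| = √(0.004889² + 0.005385²) = 0.007273
Seepage velocity v = K·i/n = 450.0 × 0.007273 / 0.27 = 12.12 m/day.

12 m/day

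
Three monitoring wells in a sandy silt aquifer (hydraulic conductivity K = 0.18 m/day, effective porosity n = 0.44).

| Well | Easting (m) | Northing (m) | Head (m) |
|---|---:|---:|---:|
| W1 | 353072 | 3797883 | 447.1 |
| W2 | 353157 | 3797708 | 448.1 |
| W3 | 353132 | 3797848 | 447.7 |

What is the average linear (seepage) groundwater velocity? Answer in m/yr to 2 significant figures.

Differences from W1: to W2 (Δx, Δy, Δh) = (85, -175, +1.0); to W3 = (60, -35, +0.6).
Determinant of the coordinate differences = 85·(-35) − 60·(-175) = 7525.
∂h/∂x = [(+1.0)·(-35) − (+0.6)·(-175)] / 7525 = +0.009302
∂h/∂y = [85·(+0.6) − 60·(+1.0)] / 7525 = -0.001196
|∇h| = √(0.009302² + -0.001196²) = 0.009379
Seepage velocity v = K·i/n = 0.18 × 0.009379 / 0.44 = 0.003837 m/day = 1.401 m/yr.

1.4 m/yr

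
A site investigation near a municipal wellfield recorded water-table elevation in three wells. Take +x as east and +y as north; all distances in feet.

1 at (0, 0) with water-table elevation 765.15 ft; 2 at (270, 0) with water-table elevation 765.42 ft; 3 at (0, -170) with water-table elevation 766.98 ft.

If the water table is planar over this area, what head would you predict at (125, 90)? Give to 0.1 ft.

∂h/∂x = (765.42 − 765.15) / (270 − 0) = +0.0010000
∂h/∂y = (766.98 − 765.15) / (-170 − 0) = -0.01076
h(125, 90) = 765.15 + (+0.0010000)·(125) + (-0.01076)·(90) = 765.15 +0.125 -0.969 = 764.306 ft.

764.3 ft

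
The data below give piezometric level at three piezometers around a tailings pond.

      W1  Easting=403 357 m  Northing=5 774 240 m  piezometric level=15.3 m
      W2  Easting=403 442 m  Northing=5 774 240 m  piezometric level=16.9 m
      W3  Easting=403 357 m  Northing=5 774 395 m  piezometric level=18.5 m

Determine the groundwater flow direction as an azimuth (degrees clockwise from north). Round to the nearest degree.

∂h/∂x = (16.9 − 15.3) / (403442 − 403357) = +0.01882
∂h/∂y = (18.5 − 15.3) / (5774395 − 5774240) = +0.02065
Flow direction (−∇h) has components (-0.01882 E, -0.02065 N).
Azimuth = atan2(E, N) = atan2(-0.01882, -0.02065) = 222.4° ≈ 222°.

222°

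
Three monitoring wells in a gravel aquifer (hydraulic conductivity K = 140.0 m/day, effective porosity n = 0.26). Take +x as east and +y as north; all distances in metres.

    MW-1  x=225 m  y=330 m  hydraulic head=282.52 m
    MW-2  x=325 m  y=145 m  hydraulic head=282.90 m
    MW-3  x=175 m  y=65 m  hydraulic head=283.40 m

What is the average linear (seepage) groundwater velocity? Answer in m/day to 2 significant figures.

With h = a·x + b·y + c and MW-1 as origin, the differences give:
  100·a + (-185)·b = +0.38
  (-50)·a + (-265)·b = +0.88
Eliminate b (×(-265) and ×(-185), subtract): -35750·a = 62.100 → a = ∂h/∂x = -0.001737
Back-substitute: b = ∂h/∂y = -0.002993.
|∇h| = √(-0.001737² + -0.002993²) = 0.003461
Seepage velocity v = K·i/n = 140.0 × 0.003461 / 0.26 = 1.864 m/day.

1.9 m/day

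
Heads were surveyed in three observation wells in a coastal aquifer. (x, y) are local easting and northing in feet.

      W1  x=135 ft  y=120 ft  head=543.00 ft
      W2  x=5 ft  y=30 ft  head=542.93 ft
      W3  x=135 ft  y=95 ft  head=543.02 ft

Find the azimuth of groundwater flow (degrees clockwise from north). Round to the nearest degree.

Differences from W1: to W2 (Δx, Δy, Δh) = (-130, -90, -0.07); to W3 = (0, -25, +0.02).
Solve a·Δx + b·Δy = Δh: det = (-130)·(-25) − 0·(-90) = 3250.
∂h/∂x = [(-0.07)·(-25) − (+0.02)·(-90)] / 3250 = +0.001092
∂h/∂y = [(-130)·(+0.02) − 0·(-0.07)] / 3250 = -0.0008000
Flow direction (−∇h) has components (-0.001092 E, +0.0008000 N).
Azimuth = atan2(E, N) = atan2(-0.001092, +0.0008000) = 306.2° ≈ 306°.

306°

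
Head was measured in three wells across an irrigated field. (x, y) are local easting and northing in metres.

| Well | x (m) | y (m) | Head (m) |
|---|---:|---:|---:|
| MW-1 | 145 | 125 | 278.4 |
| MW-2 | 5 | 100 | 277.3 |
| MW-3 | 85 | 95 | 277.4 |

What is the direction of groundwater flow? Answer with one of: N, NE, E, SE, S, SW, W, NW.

S

Differences from MW-1: to MW-2 (Δx, Δy, Δh) = (-140, -25, -1.1); to MW-3 = (-60, -30, -1.0).
Solve a·Δx + b·Δy = Δh: det = (-140)·(-30) − (-60)·(-25) = 2700.
∂h/∂x = [(-1.1)·(-30) − (-1.0)·(-25)] / 2700 = +0.002963
∂h/∂y = [(-140)·(-1.0) − (-60)·(-1.1)] / 2700 = +0.02741
Flow = −∇h = (-0.002963 east, -0.02741 north), which points south.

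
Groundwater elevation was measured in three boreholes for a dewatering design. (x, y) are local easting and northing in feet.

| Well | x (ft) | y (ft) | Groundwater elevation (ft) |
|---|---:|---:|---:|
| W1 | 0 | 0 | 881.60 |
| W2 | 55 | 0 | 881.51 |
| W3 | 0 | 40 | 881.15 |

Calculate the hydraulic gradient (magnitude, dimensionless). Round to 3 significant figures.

∂h/∂x = (881.51 − 881.60) / (55 − 0) = -0.001636
∂h/∂y = (881.15 − 881.60) / (40 − 0) = -0.01125
|∇h| = √(-0.001636² + -0.01125²) = 0.01137

0.0114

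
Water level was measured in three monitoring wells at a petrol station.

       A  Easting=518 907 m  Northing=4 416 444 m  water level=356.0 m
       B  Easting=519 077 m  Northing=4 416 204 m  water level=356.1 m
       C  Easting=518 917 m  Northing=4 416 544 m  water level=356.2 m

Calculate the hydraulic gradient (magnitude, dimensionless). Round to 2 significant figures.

Three-point gradient (reference A): Δ to B = (170, -240, +0.1), Δ to C = (10, 100, +0.2).
∂h/∂x = +0.002990, ∂h/∂y = +0.001701 (det = 19400).
|∇h| = √(0.002990² + 0.001701²) = 0.00344

0.0034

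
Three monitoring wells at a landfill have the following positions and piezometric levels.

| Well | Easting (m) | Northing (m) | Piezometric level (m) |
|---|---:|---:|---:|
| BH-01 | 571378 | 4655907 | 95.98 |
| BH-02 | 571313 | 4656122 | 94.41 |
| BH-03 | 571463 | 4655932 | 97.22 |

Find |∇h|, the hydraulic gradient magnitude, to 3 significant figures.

Three-point gradient (reference BH-01): Δ to BH-02 = (-65, 215, -1.57), Δ to BH-03 = (85, 25, +1.24).
∂h/∂x = +0.01537, ∂h/∂y = -0.002656 (det = -19900).
|∇h| = √(0.01537² + -0.002656²) = 0.0156

0.0156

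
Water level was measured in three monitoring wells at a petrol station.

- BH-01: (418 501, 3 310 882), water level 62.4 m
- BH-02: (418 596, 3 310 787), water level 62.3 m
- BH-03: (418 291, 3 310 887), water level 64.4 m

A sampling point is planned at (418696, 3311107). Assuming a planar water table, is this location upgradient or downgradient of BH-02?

Taking BH-01 as reference: BH-02−BH-01 = (95, -95, -0.1); BH-03−BH-01 = (-210, 5, +2.0).
Solve a·Δx + b·Δy = Δh: det = 95·5 − (-210)·(-95) = -19475.
∂h/∂x = [(-0.1)·5 − (+2.0)·(-95)] / -19475 = -0.009730
∂h/∂y = [95·(+2.0) − (-210)·(-0.1)] / -19475 = -0.008678
Head at (418696, 3311107) = 62.4 + (-0.009730)·(195) + (-0.008678)·(225) = 58.55 m.
That is lower than the 62.3 m at BH-02, so the point is downgradient.

downgradient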